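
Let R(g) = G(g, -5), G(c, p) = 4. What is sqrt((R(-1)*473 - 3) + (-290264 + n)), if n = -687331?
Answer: I*sqrt(975706) ≈ 987.78*I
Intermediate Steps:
R(g) = 4
sqrt((R(-1)*473 - 3) + (-290264 + n)) = sqrt((4*473 - 3) + (-290264 - 687331)) = sqrt((1892 - 3) - 977595) = sqrt(1889 - 977595) = sqrt(-975706) = I*sqrt(975706)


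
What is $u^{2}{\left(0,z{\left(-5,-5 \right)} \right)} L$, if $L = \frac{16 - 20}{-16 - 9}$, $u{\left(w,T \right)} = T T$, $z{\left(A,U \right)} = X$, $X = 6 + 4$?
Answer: $1600$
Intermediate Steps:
$X = 10$
$z{\left(A,U \right)} = 10$
$u{\left(w,T \right)} = T^{2}$
$L = \frac{4}{25}$ ($L = - \frac{4}{-25} = \left(-4\right) \left(- \frac{1}{25}\right) = \frac{4}{25} \approx 0.16$)
$u^{2}{\left(0,z{\left(-5,-5 \right)} \right)} L = \left(10^{2}\right)^{2} \cdot \frac{4}{25} = 100^{2} \cdot \frac{4}{25} = 10000 \cdot \frac{4}{25} = 1600$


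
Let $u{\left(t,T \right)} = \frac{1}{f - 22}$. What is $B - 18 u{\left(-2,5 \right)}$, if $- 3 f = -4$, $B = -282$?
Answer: $- \frac{8715}{31} \approx -281.13$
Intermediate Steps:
$f = \frac{4}{3}$ ($f = \left(- \frac{1}{3}\right) \left(-4\right) = \frac{4}{3} \approx 1.3333$)
$u{\left(t,T \right)} = - \frac{3}{62}$ ($u{\left(t,T \right)} = \frac{1}{\frac{4}{3} - 22} = \frac{1}{- \frac{62}{3}} = - \frac{3}{62}$)
$B - 18 u{\left(-2,5 \right)} = -282 - - \frac{27}{31} = -282 + \frac{27}{31} = - \frac{8715}{31}$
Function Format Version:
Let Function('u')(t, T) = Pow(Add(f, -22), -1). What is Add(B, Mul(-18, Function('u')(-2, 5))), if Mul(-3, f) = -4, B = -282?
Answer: Rational(-8715, 31) ≈ -281.13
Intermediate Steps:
f = Rational(4, 3) (f = Mul(Rational(-1, 3), -4) = Rational(4, 3) ≈ 1.3333)
Function('u')(t, T) = Rational(-3, 62) (Function('u')(t, T) = Pow(Add(Rational(4, 3), -22), -1) = Pow(Rational(-62, 3), -1) = Rational(-3, 62))
Add(B, Mul(-18, Function('u')(-2, 5))) = Add(-282, Mul(-18, Rational(-3, 62))) = Add(-282, Rational(27, 31)) = Rational(-8715, 31)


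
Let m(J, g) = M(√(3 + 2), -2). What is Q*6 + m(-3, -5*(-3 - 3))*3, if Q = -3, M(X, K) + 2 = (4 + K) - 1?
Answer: -21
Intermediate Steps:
M(X, K) = 1 + K (M(X, K) = -2 + ((4 + K) - 1) = -2 + (3 + K) = 1 + K)
m(J, g) = -1 (m(J, g) = 1 - 2 = -1)
Q*6 + m(-3, -5*(-3 - 3))*3 = -3*6 - 1*3 = -18 - 3 = -21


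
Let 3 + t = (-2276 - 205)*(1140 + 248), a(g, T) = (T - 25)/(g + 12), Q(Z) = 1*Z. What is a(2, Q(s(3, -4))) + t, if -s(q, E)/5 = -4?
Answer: -48210839/14 ≈ -3.4436e+6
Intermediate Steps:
s(q, E) = 20 (s(q, E) = -5*(-4) = 20)
Q(Z) = Z
a(g, T) = (-25 + T)/(12 + g)
t = -3443631 (t = -3 + (-2276 - 205)*(1140 + 248) = -3 - 2481*1388 = -3 - 3443628 = -3443631)
a(2, Q(s(3, -4))) + t = (-25 + 20)/(12 + 2) - 3443631 = -5/14 - 3443631 = -48210839/14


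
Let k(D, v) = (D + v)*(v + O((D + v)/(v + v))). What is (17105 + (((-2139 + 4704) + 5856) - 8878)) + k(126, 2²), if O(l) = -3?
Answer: 16778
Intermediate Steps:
k(D, v) = (-3 + v)*(D + v) (k(D, v) = (D + v)*(v - 3) = (D + v)*(-3 + v) = (-3 + v)*(D + v))
(17105 + (((-2139 + 4704) + 5856) - 8878)) + k(126, 2²) = (17105 + (((-2139 + 4704) + 5856) - 8878)) + ((2²)² - 3*126 - 3*2² + 126*2²) = (17105 + ((2565 + 5856) - 8878)) + (4² - 378 - 3*4 + 126*4) = (17105 + (8421 - 8878)) + (16 - 378 - 12 + 504) = (17105 - 457) + 130 = 16648 + 130 = 16778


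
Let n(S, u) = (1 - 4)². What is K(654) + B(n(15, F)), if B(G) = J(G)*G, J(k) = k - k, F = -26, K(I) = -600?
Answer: -600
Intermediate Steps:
J(k) = 0
n(S, u) = 9 (n(S, u) = (-3)² = 9)
B(G) = 0 (B(G) = 0*G = 0)
K(654) + B(n(15, F)) = -600 + 0 = -600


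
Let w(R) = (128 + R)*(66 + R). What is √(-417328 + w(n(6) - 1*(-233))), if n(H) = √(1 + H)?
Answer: √(-309382 + 660*√7) ≈ 554.65*I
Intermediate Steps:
w(R) = (66 + R)*(128 + R)
√(-417328 + w(n(6) - 1*(-233))) = √(-417328 + (8448 + (√(1 + 6) - 1*(-233))² + 194*(√(1 + 6) - 1*(-233)))) = √(-417328 + (8448 + (√7 + 233)² + 194*(√7 + 233))) = √(-417328 + (8448 + (233 + √7)² + 194*(233 + √7))) = √(-417328 + (8448 + (233 + √7)² + (45202 + 194*√7))) = √(-417328 + (53650 + (233 + √7)² + 194*√7)) = √(-363678 + (233 + √7)² + 194*√7)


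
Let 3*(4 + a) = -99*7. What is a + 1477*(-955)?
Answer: -1410770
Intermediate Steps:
a = -235 (a = -4 + (-99*7)/3 = -4 + (1/3)*(-693) = -4 - 231 = -235)
a + 1477*(-955) = -235 + 1477*(-955) = -235 - 1410535 = -1410770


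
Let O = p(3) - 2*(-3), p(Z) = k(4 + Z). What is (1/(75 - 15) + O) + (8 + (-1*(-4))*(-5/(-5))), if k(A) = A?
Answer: 1501/60 ≈ 25.017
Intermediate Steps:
p(Z) = 4 + Z
O = 13 (O = (4 + 3) - 2*(-3) = 7 + 6 = 13)
(1/(75 - 15) + O) + (8 + (-1*(-4))*(-5/(-5))) = (1/(75 - 15) + 13) + (8 + (-1*(-4))*(-5/(-5))) = (1/60 + 13) + (8 + 4*(-5*(-⅕))) = (1/60 + 13) + (8 + 4*1) = 781/60 + (8 + 4) = 781/60 + 12 = 1501/60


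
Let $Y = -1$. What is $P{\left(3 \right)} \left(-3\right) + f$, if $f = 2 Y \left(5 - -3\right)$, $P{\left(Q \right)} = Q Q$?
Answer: $-43$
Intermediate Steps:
$P{\left(Q \right)} = Q^{2}$
$f = -16$ ($f = 2 \left(-1\right) \left(5 - -3\right) = - 2 \left(5 + 3\right) = \left(-2\right) 8 = -16$)
$P{\left(3 \right)} \left(-3\right) + f = 3^{2} \left(-3\right) - 16 = 9 \left(-3\right) - 16 = -27 - 16 = -43$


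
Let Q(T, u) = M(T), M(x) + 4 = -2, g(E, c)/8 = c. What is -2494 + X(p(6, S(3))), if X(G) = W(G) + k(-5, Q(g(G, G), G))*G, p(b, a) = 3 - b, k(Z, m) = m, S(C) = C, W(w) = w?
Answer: -2479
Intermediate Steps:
g(E, c) = 8*c
M(x) = -6 (M(x) = -4 - 2 = -6)
Q(T, u) = -6
X(G) = -5*G (X(G) = G - 6*G = -5*G)
-2494 + X(p(6, S(3))) = -2494 - 5*(3 - 1*6) = -2494 - 5*(3 - 6) = -2494 - 5*(-3) = -2494 + 15 = -2479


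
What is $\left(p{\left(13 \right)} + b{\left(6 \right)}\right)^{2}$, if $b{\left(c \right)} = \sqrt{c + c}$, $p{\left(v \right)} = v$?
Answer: $181 + 52 \sqrt{3} \approx 271.07$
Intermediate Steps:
$b{\left(c \right)} = \sqrt{2} \sqrt{c}$ ($b{\left(c \right)} = \sqrt{2 c} = \sqrt{2} \sqrt{c}$)
$\left(p{\left(13 \right)} + b{\left(6 \right)}\right)^{2} = \left(13 + \sqrt{2} \sqrt{6}\right)^{2} = \left(13 + 2 \sqrt{3}\right)^{2}$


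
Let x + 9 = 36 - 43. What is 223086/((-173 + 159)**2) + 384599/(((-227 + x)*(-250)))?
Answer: 1703481988/1488375 ≈ 1144.5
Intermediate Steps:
x = -16 (x = -9 + (36 - 43) = -9 - 7 = -16)
223086/((-173 + 159)**2) + 384599/(((-227 + x)*(-250))) = 223086/((-173 + 159)**2) + 384599/(((-227 - 16)*(-250))) = 223086/((-14)**2) + 384599/((-243*(-250))) = 223086/196 + 384599/60750 = 223086*(1/196) + 384599*(1/60750) = 111543/98 + 384599/60750 = 1703481988/1488375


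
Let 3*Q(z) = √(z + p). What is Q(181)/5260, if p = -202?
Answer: I*√21/15780 ≈ 0.0002904*I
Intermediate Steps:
Q(z) = √(-202 + z)/3 (Q(z) = √(z - 202)/3 = √(-202 + z)/3)
Q(181)/5260 = (√(-202 + 181)/3)/5260 = (√(-21)/3)*(1/5260) = ((I*√21)/3)*(1/5260) = (I*√21/3)*(1/5260) = I*√21/15780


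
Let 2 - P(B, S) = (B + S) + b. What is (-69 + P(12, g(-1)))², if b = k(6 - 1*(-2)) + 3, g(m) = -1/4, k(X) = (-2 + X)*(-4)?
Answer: 53361/16 ≈ 3335.1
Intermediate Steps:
k(X) = 8 - 4*X
g(m) = -¼ (g(m) = -1*¼ = -¼)
b = -21 (b = (8 - 4*(6 - 1*(-2))) + 3 = (8 - 4*(6 + 2)) + 3 = (8 - 4*8) + 3 = (8 - 32) + 3 = -24 + 3 = -21)
P(B, S) = 23 - B - S (P(B, S) = 2 - ((B + S) - 21) = 2 - (-21 + B + S) = 2 + (21 - B - S) = 23 - B - S)
(-69 + P(12, g(-1)))² = (-69 + (23 - 1*12 - 1*(-¼)))² = (-69 + (23 - 12 + ¼))² = (-69 + 45/4)² = (-231/4)² = 53361/16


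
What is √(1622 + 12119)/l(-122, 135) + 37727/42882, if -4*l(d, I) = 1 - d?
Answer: 37727/42882 - 4*√13741/123 ≈ -2.9323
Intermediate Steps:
l(d, I) = -¼ + d/4 (l(d, I) = -(1 - d)/4 = -¼ + d/4)
√(1622 + 12119)/l(-122, 135) + 37727/42882 = √(1622 + 12119)/(-¼ + (¼)*(-122)) + 37727/42882 = √13741/(-¼ - 61/2) + 37727*(1/42882) = √13741/(-123/4) + 37727/42882 = √13741*(-4/123) + 37727/42882 = -4*√13741/123 + 37727/42882 = 37727/42882 - 4*√13741/123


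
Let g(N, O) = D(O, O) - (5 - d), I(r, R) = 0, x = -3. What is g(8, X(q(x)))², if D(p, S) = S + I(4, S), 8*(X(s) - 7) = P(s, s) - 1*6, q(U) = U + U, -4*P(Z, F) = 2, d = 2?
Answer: 2601/256 ≈ 10.160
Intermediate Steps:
P(Z, F) = -½ (P(Z, F) = -¼*2 = -½)
q(U) = 2*U
X(s) = 99/16 (X(s) = 7 + (-½ - 1*6)/8 = 7 + (-½ - 6)/8 = 7 + (⅛)*(-13/2) = 7 - 13/16 = 99/16)
D(p, S) = S (D(p, S) = S + 0 = S)
g(N, O) = -3 + O (g(N, O) = O - (5 - 1*2) = O - (5 - 2) = O - 1*3 = O - 3 = -3 + O)
g(8, X(q(x)))² = (-3 + 99/16)² = (51/16)² = 2601/256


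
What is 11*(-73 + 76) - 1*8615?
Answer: -8582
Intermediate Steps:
11*(-73 + 76) - 1*8615 = 11*3 - 8615 = 33 - 8615 = -8582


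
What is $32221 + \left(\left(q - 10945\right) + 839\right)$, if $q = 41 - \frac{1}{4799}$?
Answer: $\frac{106326643}{4799} \approx 22156.0$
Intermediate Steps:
$q = \frac{196758}{4799}$ ($q = 41 - \frac{1}{4799} = \frac{196758}{4799} \approx 41.0$)
$32221 + \left(\left(q - 10945\right) + 839\right) = 32221 + \left(\left(\frac{196758}{4799} - 10945\right) + 839\right) = 32221 + \left(- \frac{52328297}{4799} + 839\right) = 32221 - \frac{48301936}{4799} = \frac{106326643}{4799}$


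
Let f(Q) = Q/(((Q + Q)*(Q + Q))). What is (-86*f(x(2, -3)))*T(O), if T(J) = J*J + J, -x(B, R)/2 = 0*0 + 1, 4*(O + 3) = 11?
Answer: -129/64 ≈ -2.0156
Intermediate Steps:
O = -1/4 (O = -3 + (1/4)*11 = -3 + 11/4 = -1/4 ≈ -0.25000)
x(B, R) = -2 (x(B, R) = -2*(0*0 + 1) = -2*(0 + 1) = -2*1 = -2)
f(Q) = 1/(4*Q) (f(Q) = Q/(((2*Q)*(2*Q))) = Q/((4*Q**2)) = Q*(1/(4*Q**2)) = 1/(4*Q))
T(J) = J + J**2 (T(J) = J**2 + J = J + J**2)
(-86*f(x(2, -3)))*T(O) = (-43/(2*(-2)))*(-(1 - 1/4)/4) = (-43*(-1)/(2*2))*(-1/4*3/4) = -86*(-1/8)*(-3/16) = (43/4)*(-3/16) = -129/64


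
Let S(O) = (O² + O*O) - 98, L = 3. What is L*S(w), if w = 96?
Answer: 55002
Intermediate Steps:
S(O) = -98 + 2*O² (S(O) = (O² + O²) - 98 = 2*O² - 98 = -98 + 2*O²)
L*S(w) = 3*(-98 + 2*96²) = 3*(-98 + 2*9216) = 3*(-98 + 18432) = 3*18334 = 55002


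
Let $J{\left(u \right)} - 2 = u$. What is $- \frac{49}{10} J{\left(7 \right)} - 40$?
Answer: $- \frac{841}{10} \approx -84.1$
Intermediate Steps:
$J{\left(u \right)} = 2 + u$
$- \frac{49}{10} J{\left(7 \right)} - 40 = - \frac{49}{10} \left(2 + 7\right) - 40 = \left(-49\right) \frac{1}{10} \cdot 9 - 40 = \left(- \frac{49}{10}\right) 9 - 40 = - \frac{441}{10} - 40 = - \frac{841}{10}$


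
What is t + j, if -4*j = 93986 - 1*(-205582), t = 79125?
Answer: 4233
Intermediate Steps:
j = -74892 (j = -(93986 - 1*(-205582))/4 = -(93986 + 205582)/4 = -¼*299568 = -74892)
t + j = 79125 - 74892 = 4233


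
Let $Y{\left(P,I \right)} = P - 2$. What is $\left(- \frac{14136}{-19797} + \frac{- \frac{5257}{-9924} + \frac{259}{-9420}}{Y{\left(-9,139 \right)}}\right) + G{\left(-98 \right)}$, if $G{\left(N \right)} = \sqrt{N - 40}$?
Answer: $\frac{31497497686}{47124415855} + i \sqrt{138} \approx 0.66839 + 11.747 i$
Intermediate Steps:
$Y{\left(P,I \right)} = -2 + P$
$G{\left(N \right)} = \sqrt{-40 + N}$
$\left(- \frac{14136}{-19797} + \frac{- \frac{5257}{-9924} + \frac{259}{-9420}}{Y{\left(-9,139 \right)}}\right) + G{\left(-98 \right)} = \left(- \frac{14136}{-19797} + \frac{- \frac{5257}{-9924} + \frac{259}{-9420}}{-2 - 9}\right) + \sqrt{-40 - 98} = \left(\left(-14136\right) \left(- \frac{1}{19797}\right) + \frac{\left(-5257\right) \left(- \frac{1}{9924}\right) + 259 \left(- \frac{1}{9420}\right)}{-11}\right) + \sqrt{-138} = \left(\frac{4712}{6599} + \left(\frac{5257}{9924} - \frac{259}{9420}\right) \left(- \frac{1}{11}\right)\right) + i \sqrt{138} = \left(\frac{4712}{6599} + \frac{326046}{649195} \left(- \frac{1}{11}\right)\right) + i \sqrt{138} = \left(\frac{4712}{6599} - \frac{326046}{7141145}\right) + i \sqrt{138} = \frac{31497497686}{47124415855} + i \sqrt{138}$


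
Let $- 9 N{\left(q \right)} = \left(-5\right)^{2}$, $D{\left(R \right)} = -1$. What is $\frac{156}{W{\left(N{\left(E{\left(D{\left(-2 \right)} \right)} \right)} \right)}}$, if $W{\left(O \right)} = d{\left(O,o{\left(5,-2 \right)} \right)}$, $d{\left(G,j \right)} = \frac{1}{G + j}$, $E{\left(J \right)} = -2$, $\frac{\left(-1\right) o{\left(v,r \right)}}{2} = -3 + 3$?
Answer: $- \frac{1300}{3} \approx -433.33$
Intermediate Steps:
$o{\left(v,r \right)} = 0$ ($o{\left(v,r \right)} = - 2 \left(-3 + 3\right) = \left(-2\right) 0 = 0$)
$N{\left(q \right)} = - \frac{25}{9}$ ($N{\left(q \right)} = - \frac{\left(-5\right)^{2}}{9} = \left(- \frac{1}{9}\right) 25 = - \frac{25}{9}$)
$W{\left(O \right)} = \frac{1}{O}$ ($W{\left(O \right)} = \frac{1}{O + 0} = \frac{1}{O}$)
$\frac{156}{W{\left(N{\left(E{\left(D{\left(-2 \right)} \right)} \right)} \right)}} = \frac{156}{\frac{1}{- \frac{25}{9}}} = \frac{156}{- \frac{9}{25}} = 156 \left(- \frac{25}{9}\right) = - \frac{1300}{3}$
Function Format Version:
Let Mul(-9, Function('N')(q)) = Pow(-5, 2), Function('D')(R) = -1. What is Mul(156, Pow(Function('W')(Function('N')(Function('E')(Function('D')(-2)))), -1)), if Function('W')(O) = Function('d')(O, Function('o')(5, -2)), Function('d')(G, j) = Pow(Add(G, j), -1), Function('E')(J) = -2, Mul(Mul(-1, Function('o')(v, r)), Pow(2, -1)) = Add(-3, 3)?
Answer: Rational(-1300, 3) ≈ -433.33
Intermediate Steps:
Function('o')(v, r) = 0 (Function('o')(v, r) = Mul(-2, Add(-3, 3)) = Mul(-2, 0) = 0)
Function('N')(q) = Rational(-25, 9) (Function('N')(q) = Mul(Rational(-1, 9), Pow(-5, 2)) = Mul(Rational(-1, 9), 25) = Rational(-25, 9))
Function('W')(O) = Pow(O, -1) (Function('W')(O) = Pow(Add(O, 0), -1) = Pow(O, -1))
Mul(156, Pow(Function('W')(Function('N')(Function('E')(Function('D')(-2)))), -1)) = Mul(156, Pow(Pow(Rational(-25, 9), -1), -1)) = Mul(156, Pow(Rational(-9, 25), -1)) = Mul(156, Rational(-25, 9)) = Rational(-1300, 3)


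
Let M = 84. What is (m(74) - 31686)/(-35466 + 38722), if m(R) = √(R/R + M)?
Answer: -15843/1628 + √85/3256 ≈ -9.7287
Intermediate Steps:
m(R) = √85 (m(R) = √(R/R + 84) = √(1 + 84) = √85)
(m(74) - 31686)/(-35466 + 38722) = (√85 - 31686)/(-35466 + 38722) = (-31686 + √85)/3256 = (-31686 + √85)*(1/3256) = -15843/1628 + √85/3256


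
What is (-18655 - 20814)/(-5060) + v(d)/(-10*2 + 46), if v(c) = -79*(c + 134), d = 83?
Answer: -42858693/65780 ≈ -651.55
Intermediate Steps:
v(c) = -10586 - 79*c (v(c) = -79*(134 + c) = -10586 - 79*c)
(-18655 - 20814)/(-5060) + v(d)/(-10*2 + 46) = (-18655 - 20814)/(-5060) + (-10586 - 79*83)/(-10*2 + 46) = -39469*(-1/5060) + (-10586 - 6557)/(-20 + 46) = 39469/5060 - 17143/26 = -42858693/65780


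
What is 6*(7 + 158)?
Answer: 990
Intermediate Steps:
6*(7 + 158) = 6*165 = 990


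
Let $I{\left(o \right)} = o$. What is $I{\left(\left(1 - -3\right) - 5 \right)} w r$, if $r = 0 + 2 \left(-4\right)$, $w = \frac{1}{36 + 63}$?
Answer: $\frac{8}{99} \approx 0.080808$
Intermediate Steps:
$w = \frac{1}{99} \approx 0.010101$
$r = -8$ ($r = 0 - 8 = -8$)
$I{\left(\left(1 - -3\right) - 5 \right)} w r = \left(\left(1 - -3\right) - 5\right) \frac{1}{99} \left(-8\right) = \left(\left(1 + 3\right) - 5\right) \frac{1}{99} \left(-8\right) = \left(4 - 5\right) \frac{1}{99} \left(-8\right) = \left(-1\right) \frac{1}{99} \left(-8\right) = \left(- \frac{1}{99}\right) \left(-8\right) = \frac{8}{99}$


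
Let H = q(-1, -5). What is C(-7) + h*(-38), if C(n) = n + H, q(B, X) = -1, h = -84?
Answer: 3184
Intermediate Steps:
H = -1
C(n) = -1 + n (C(n) = n - 1 = -1 + n)
C(-7) + h*(-38) = (-1 - 7) - 84*(-38) = -8 + 3192 = 3184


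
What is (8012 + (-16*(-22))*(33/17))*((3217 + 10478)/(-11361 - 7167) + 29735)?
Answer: 6786371669225/26248 ≈ 2.5855e+8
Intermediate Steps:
(8012 + (-16*(-22))*(33/17))*((3217 + 10478)/(-11361 - 7167) + 29735) = (8012 + 352*(33*(1/17)))*(13695/(-18528) + 29735) = (8012 + 352*(33/17))*(13695*(-1/18528) + 29735) = (8012 + 11616/17)*(-4565/6176 + 29735) = (147820/17)*(183638795/6176) = 6786371669225/26248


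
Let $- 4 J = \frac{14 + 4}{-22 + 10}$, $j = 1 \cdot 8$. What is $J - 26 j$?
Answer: $- \frac{1661}{8} \approx -207.63$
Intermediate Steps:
$j = 8$
$J = \frac{3}{8}$ ($J = - \frac{\left(14 + 4\right) \frac{1}{-22 + 10}}{4} = - \frac{18 \frac{1}{-12}}{4} = - \frac{18 \left(- \frac{1}{12}\right)}{4} = \left(- \frac{1}{4}\right) \left(- \frac{3}{2}\right) = \frac{3}{8} \approx 0.375$)
$J - 26 j = \frac{3}{8} - 208 = - \frac{1661}{8}$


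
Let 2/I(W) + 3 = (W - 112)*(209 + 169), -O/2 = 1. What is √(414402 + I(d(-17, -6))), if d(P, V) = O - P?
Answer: 2*√139302844409046/36669 ≈ 643.74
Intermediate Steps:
O = -2 (O = -2*1 = -2)
d(P, V) = -2 - P
I(W) = 2/(-42339 + 378*W) (I(W) = 2/(-3 + (W - 112)*(209 + 169)) = 2/(-3 + (-112 + W)*378) = 2/(-3 + (-42336 + 378*W)) = 2/(-42339 + 378*W))
√(414402 + I(d(-17, -6))) = √(414402 + 2/(3*(-14113 + 126*(-2 - 1*(-17))))) = √(414402 + 2/(3*(-14113 + 126*(-2 + 17)))) = √(414402 + 2/(3*(-14113 + 126*15))) = √(414402 + 2/(3*(-14113 + 1890))) = √(414402 + (⅔)/(-12223)) = √(414402 + (⅔)*(-1/12223)) = √(414402 - 2/36669) = √(15195706936/36669) = 2*√139302844409046/36669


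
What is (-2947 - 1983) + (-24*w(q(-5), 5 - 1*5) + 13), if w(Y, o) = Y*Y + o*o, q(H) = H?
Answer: -5517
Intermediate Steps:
w(Y, o) = Y² + o²
(-2947 - 1983) + (-24*w(q(-5), 5 - 1*5) + 13) = (-2947 - 1983) + (-24*((-5)² + (5 - 1*5)²) + 13) = -4930 + (-24*(25 + (5 - 5)²) + 13) = -4930 + (-24*(25 + 0²) + 13) = -4930 + (-24*(25 + 0) + 13) = -4930 + (-24*25 + 13) = -4930 + (-600 + 13) = -4930 - 587 = -5517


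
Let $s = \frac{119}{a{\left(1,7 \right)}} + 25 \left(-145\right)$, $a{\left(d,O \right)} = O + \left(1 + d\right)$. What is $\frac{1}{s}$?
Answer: $- \frac{9}{32506} \approx -0.00027687$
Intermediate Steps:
$a{\left(d,O \right)} = 1 + O + d$
$s = - \frac{32506}{9}$ ($s = \frac{119}{1 + 7 + 1} + 25 \left(-145\right) = \frac{119}{9} - 3625 = - \frac{32506}{9} \approx -3611.8$)
$\frac{1}{s} = \frac{1}{- \frac{32506}{9}} = - \frac{9}{32506}$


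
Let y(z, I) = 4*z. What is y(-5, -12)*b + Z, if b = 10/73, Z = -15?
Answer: -1295/73 ≈ -17.740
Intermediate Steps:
b = 10/73 (b = 10*(1/73) = 10/73 ≈ 0.13699)
y(-5, -12)*b + Z = (4*(-5))*(10/73) - 15 = -20*10/73 - 15 = -200/73 - 15 = -1295/73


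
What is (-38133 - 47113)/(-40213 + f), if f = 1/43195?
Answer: 1841100485/868500267 ≈ 2.1199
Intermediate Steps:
f = 1/43195 ≈ 2.3151e-5
(-38133 - 47113)/(-40213 + f) = (-38133 - 47113)/(-40213 + 1/43195) = -85246/(-1737000534/43195) = -85246*(-43195/1737000534) = 1841100485/868500267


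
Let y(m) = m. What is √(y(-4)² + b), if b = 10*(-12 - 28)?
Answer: 8*I*√6 ≈ 19.596*I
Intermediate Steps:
b = -400 (b = 10*(-40) = -400)
√(y(-4)² + b) = √((-4)² - 400) = √(16 - 400) = √(-384) = 8*I*√6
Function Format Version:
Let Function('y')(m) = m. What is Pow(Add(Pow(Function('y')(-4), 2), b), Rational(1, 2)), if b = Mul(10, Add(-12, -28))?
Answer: Mul(8, I, Pow(6, Rational(1, 2))) ≈ Mul(19.596, I)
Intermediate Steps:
b = -400 (b = Mul(10, -40) = -400)
Pow(Add(Pow(Function('y')(-4), 2), b), Rational(1, 2)) = Pow(Add(Pow(-4, 2), -400), Rational(1, 2)) = Pow(Add(16, -400), Rational(1, 2)) = Pow(-384, Rational(1, 2)) = Mul(8, I, Pow(6, Rational(1, 2)))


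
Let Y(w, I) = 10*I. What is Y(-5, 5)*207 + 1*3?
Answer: 10353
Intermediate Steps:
Y(-5, 5)*207 + 1*3 = (10*5)*207 + 1*3 = 50*207 + 3 = 10350 + 3 = 10353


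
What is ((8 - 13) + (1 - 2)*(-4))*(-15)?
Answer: 15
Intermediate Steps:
((8 - 13) + (1 - 2)*(-4))*(-15) = (-5 - 1*(-4))*(-15) = (-5 + 4)*(-15) = -1*(-15) = 15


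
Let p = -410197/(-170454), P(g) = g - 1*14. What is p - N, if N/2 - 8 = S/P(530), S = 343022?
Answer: -3281515293/2443174 ≈ -1343.1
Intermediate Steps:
P(g) = -14 + g (P(g) = g - 14 = -14 + g)
N = 173575/129 (N = 16 + 2*(343022/(-14 + 530)) = 16 + 2*(343022/516) = 16 + 2*(343022*(1/516)) = 16 + 2*(171511/258) = 16 + 171511/129 = 173575/129 ≈ 1345.5)
p = 410197/170454 (p = -410197*(-1/170454) = 410197/170454 ≈ 2.4065)
p - N = 410197/170454 - 1*173575/129 = 410197/170454 - 173575/129 = -3281515293/2443174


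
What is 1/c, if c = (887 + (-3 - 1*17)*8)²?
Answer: 1/528529 ≈ 1.8920e-6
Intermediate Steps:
c = 528529 (c = (887 + (-3 - 17)*8)² = (887 - 20*8)² = (887 - 160)² = 727² = 528529)
1/c = 1/528529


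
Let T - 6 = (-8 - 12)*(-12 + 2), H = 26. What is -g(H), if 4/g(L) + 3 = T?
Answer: -4/203 ≈ -0.019704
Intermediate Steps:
T = 206 (T = 6 + (-8 - 12)*(-12 + 2) = 6 - 20*(-10) = 6 + 200 = 206)
g(L) = 4/203 (g(L) = 4/(-3 + 206) = 4/203)
-g(H) = -1*4/203 = -4/203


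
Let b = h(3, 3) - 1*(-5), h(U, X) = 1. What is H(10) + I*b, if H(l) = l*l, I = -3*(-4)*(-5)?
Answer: -260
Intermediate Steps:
I = -60 (I = 12*(-5) = -60)
H(l) = l**2
b = 6 (b = 1 - 1*(-5) = 1 + 5 = 6)
H(10) + I*b = 10**2 - 60*6 = 100 - 360 = -260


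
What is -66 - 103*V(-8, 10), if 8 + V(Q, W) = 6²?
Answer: -2950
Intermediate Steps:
V(Q, W) = 28 (V(Q, W) = -8 + 6² = -8 + 36 = 28)
-66 - 103*V(-8, 10) = -66 - 103*28 = -66 - 2884 = -2950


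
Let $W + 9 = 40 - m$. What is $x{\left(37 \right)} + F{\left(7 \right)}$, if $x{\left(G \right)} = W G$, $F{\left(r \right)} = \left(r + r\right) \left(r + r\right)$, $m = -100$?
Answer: $5043$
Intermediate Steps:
$F{\left(r \right)} = 4 r^{2}$ ($F{\left(r \right)} = 2 r 2 r = 4 r^{2}$)
$W = 131$ ($W = -9 + \left(40 - -100\right) = -9 + \left(40 + 100\right) = -9 + 140 = 131$)
$x{\left(G \right)} = 131 G$
$x{\left(37 \right)} + F{\left(7 \right)} = 131 \cdot 37 + 4 \cdot 7^{2} = 4847 + 4 \cdot 49 = 4847 + 196 = 5043$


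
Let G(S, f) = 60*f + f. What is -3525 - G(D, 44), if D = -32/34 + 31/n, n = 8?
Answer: -6209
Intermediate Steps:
D = 399/136 (D = -32/34 + 31/8 = -32*1/34 + 31*(⅛) = -16/17 + 31/8 = 399/136 ≈ 2.9338)
G(S, f) = 61*f
-3525 - G(D, 44) = -3525 - 61*44 = -3525 - 1*2684 = -3525 - 2684 = -6209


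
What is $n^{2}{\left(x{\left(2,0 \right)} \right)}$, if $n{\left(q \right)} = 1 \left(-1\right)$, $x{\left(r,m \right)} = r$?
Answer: $1$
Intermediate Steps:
$n{\left(q \right)} = -1$
$n^{2}{\left(x{\left(2,0 \right)} \right)} = \left(-1\right)^{2} = 1$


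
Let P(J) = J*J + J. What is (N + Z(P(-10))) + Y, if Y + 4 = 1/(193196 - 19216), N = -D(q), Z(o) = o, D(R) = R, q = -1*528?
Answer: 106823721/173980 ≈ 614.00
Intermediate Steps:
q = -528
P(J) = J + J² (P(J) = J² + J = J + J²)
N = 528 (N = -1*(-528) = 528)
Y = -695919/173980 (Y = -4 + 1/(193196 - 19216) = -4 + 1/173980 = -695919/173980 ≈ -4.0000)
(N + Z(P(-10))) + Y = (528 - 10*(1 - 10)) - 695919/173980 = (528 - 10*(-9)) - 695919/173980 = (528 + 90) - 695919/173980 = 618 - 695919/173980 = 106823721/173980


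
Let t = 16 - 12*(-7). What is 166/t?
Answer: 83/50 ≈ 1.6600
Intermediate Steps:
t = 100 (t = 16 + 84 = 100)
166/t = 166/100 = 166*(1/100) = 83/50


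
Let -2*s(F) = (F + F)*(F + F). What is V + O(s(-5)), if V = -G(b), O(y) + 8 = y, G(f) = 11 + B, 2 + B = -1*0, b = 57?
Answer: -67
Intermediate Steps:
B = -2 (B = -2 - 1*0 = -2 + 0 = -2)
G(f) = 9 (G(f) = 11 - 2 = 9)
s(F) = -2*F**2 (s(F) = -(F + F)*(F + F)/2 = -2*F*2*F/2 = -2*F**2)
O(y) = -8 + y
V = -9 (V = -1*9 = -9)
V + O(s(-5)) = -9 + (-8 - 2*(-5)**2) = -9 + (-8 - 2*25) = -9 + (-8 - 50) = -9 - 58 = -67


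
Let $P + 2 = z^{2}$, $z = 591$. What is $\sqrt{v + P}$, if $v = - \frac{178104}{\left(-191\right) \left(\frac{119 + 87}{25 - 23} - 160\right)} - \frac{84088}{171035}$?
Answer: $\frac{\sqrt{134553637306532591837295}}{620686015} \approx 590.98$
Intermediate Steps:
$P = 349279$ ($P = -2 + 591^{2} = -2 + 349281 = 349279$)
$v = - \frac{10459161232}{620686015}$ ($v = - \frac{178104}{\left(-191\right) \left(\frac{206}{2} - 160\right)} - \frac{84088}{171035} = - \frac{178104}{\left(-191\right) \left(206 \cdot \frac{1}{2} - 160\right)} - \frac{84088}{171035} = - \frac{178104}{\left(-191\right) \left(103 - 160\right)} - \frac{84088}{171035} = - \frac{178104}{\left(-191\right) \left(-57\right)} - \frac{84088}{171035} = - \frac{178104}{10887} - \frac{84088}{171035} = \left(-178104\right) \frac{1}{10887} - \frac{84088}{171035} = - \frac{59368}{3629} - \frac{84088}{171035} = - \frac{10459161232}{620686015} \approx -16.851$)
$\sqrt{v + P} = \sqrt{- \frac{10459161232}{620686015} + 349279} = \sqrt{\frac{216782131471953}{620686015}} = \frac{\sqrt{134553637306532591837295}}{620686015}$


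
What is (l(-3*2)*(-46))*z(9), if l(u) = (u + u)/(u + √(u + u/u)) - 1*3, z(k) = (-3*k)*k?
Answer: -570078/41 + 134136*I*√5/41 ≈ -13904.0 + 7315.5*I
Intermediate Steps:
z(k) = -3*k²
l(u) = -3 + 2*u/(u + √(1 + u)) (l(u) = (2*u)/(u + √(u + 1)) - 3 = (2*u)/(u + √(1 + u)) - 3 = 2*u/(u + √(1 + u)) - 3 = -3 + 2*u/(u + √(1 + u)))
(l(-3*2)*(-46))*z(9) = (((-(-3)*2 - 3*√(1 - 3*2))/(-3*2 + √(1 - 3*2)))*(-46))*(-3*9²) = (((-1*(-6) - 3*√(1 - 6))/(-6 + √(1 - 6)))*(-46))*(-3*81) = (((6 - 3*I*√5)/(-6 + √(-5)))*(-46))*(-243) = (((6 - 3*I*√5)/(-6 + I*√5))*(-46))*(-243) = -46*(6 - 3*I*√5)/(-6 + I*√5)*(-243) = 11178*(6 - 3*I*√5)/(-6 + I*√5)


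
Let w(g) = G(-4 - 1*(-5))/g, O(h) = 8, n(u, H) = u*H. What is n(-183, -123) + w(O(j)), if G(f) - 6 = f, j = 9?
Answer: 180079/8 ≈ 22510.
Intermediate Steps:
G(f) = 6 + f
n(u, H) = H*u
w(g) = 7/g (w(g) = (6 + (-4 - 1*(-5)))/g = (6 + (-4 + 5))/g = (6 + 1)/g = 7/g)
n(-183, -123) + w(O(j)) = -123*(-183) + 7/8 = 22509 + 7*(⅛) = 22509 + 7/8 = 180079/8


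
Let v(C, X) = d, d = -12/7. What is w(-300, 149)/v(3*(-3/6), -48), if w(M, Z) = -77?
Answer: 539/12 ≈ 44.917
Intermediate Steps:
d = -12/7 (d = (1/7)*(-12) = -12/7 ≈ -1.7143)
v(C, X) = -12/7
w(-300, 149)/v(3*(-3/6), -48) = -77/(-12/7) = -77*(-7/12) = 539/12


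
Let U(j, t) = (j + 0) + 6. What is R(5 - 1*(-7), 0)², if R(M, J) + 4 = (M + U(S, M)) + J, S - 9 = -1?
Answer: 484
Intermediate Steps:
S = 8 (S = 9 - 1 = 8)
U(j, t) = 6 + j (U(j, t) = j + 6 = 6 + j)
R(M, J) = 10 + J + M (R(M, J) = -4 + ((M + (6 + 8)) + J) = -4 + ((M + 14) + J) = -4 + ((14 + M) + J) = -4 + (14 + J + M) = 10 + J + M)
R(5 - 1*(-7), 0)² = (10 + 0 + (5 - 1*(-7)))² = (10 + 0 + (5 + 7))² = (10 + 0 + 12)² = 22² = 484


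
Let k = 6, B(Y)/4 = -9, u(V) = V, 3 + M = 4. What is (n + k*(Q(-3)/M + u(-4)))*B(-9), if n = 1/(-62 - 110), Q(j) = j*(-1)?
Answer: 9297/43 ≈ 216.21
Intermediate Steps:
M = 1 (M = -3 + 4 = 1)
Q(j) = -j
B(Y) = -36 (B(Y) = 4*(-9) = -36)
n = -1/172 (n = 1/(-172) = -1/172 ≈ -0.0058140)
(n + k*(Q(-3)/M + u(-4)))*B(-9) = (-1/172 + 6*(-1*(-3)/1 - 4))*(-36) = (-1/172 + 6*(3*1 - 4))*(-36) = (-1/172 + 6*(3 - 4))*(-36) = (-1/172 + 6*(-1))*(-36) = (-1/172 - 6)*(-36) = -1033/172*(-36) = 9297/43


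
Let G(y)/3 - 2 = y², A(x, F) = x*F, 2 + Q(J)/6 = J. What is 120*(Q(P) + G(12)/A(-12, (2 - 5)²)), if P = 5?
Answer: 5020/3 ≈ 1673.3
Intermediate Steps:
Q(J) = -12 + 6*J
A(x, F) = F*x
G(y) = 6 + 3*y²
120*(Q(P) + G(12)/A(-12, (2 - 5)²)) = 120*((-12 + 6*5) + (6 + 3*12²)/(((2 - 5)²*(-12)))) = 120*((-12 + 30) + (6 + 3*144)/(((-3)²*(-12)))) = 120*(18 + (6 + 432)/((9*(-12)))) = 120*(18 + 438/(-108)) = 120*(18 + 438*(-1/108)) = 120*(18 - 73/18) = 120*(251/18) = 5020/3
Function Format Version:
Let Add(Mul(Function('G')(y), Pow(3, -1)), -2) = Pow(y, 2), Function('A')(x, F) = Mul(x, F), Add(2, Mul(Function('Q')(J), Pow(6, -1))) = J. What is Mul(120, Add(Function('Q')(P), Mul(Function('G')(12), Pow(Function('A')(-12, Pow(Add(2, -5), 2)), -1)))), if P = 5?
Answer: Rational(5020, 3) ≈ 1673.3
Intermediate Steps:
Function('Q')(J) = Add(-12, Mul(6, J))
Function('A')(x, F) = Mul(F, x)
Function('G')(y) = Add(6, Mul(3, Pow(y, 2)))
Mul(120, Add(Function('Q')(P), Mul(Function('G')(12), Pow(Function('A')(-12, Pow(Add(2, -5), 2)), -1)))) = Mul(120, Add(Add(-12, Mul(6, 5)), Mul(Add(6, Mul(3, Pow(12, 2))), Pow(Mul(Pow(Add(2, -5), 2), -12), -1)))) = Mul(120, Add(Add(-12, 30), Mul(Add(6, Mul(3, 144)), Pow(Mul(Pow(-3, 2), -12), -1)))) = Mul(120, Add(18, Mul(Add(6, 432), Pow(Mul(9, -12), -1)))) = Mul(120, Add(18, Mul(438, Pow(-108, -1)))) = Mul(120, Add(18, Mul(438, Rational(-1, 108)))) = Mul(120, Add(18, Rational(-73, 18))) = Mul(120, Rational(251, 18)) = Rational(5020, 3)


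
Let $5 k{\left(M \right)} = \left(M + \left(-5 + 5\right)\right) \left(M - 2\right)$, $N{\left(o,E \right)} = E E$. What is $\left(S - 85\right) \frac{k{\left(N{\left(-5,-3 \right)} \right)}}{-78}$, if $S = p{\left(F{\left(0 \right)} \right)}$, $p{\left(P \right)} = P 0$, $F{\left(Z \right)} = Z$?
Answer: $\frac{357}{26} \approx 13.731$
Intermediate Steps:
$N{\left(o,E \right)} = E^{2}$
$k{\left(M \right)} = \frac{M \left(-2 + M\right)}{5}$ ($k{\left(M \right)} = \frac{\left(M + \left(-5 + 5\right)\right) \left(M - 2\right)}{5} = \frac{\left(M + 0\right) \left(-2 + M\right)}{5} = \frac{M \left(-2 + M\right)}{5}$)
$p{\left(P \right)} = 0$
$S = 0$
$\left(S - 85\right) \frac{k{\left(N{\left(-5,-3 \right)} \right)}}{-78} = \left(0 - 85\right) \frac{\frac{1}{5} \left(-3\right)^{2} \left(-2 + \left(-3\right)^{2}\right)}{-78} = - 85 \cdot \frac{1}{5} \cdot 9 \left(-2 + 9\right) \left(- \frac{1}{78}\right) = - 85 \cdot \frac{1}{5} \cdot 9 \cdot 7 \left(- \frac{1}{78}\right) = - 85 \cdot \frac{63}{5} \left(- \frac{1}{78}\right) = \left(-85\right) \left(- \frac{21}{130}\right) = \frac{357}{26}$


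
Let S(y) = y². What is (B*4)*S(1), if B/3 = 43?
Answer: 516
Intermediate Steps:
B = 129 (B = 3*43 = 129)
(B*4)*S(1) = (129*4)*1² = 516*1 = 516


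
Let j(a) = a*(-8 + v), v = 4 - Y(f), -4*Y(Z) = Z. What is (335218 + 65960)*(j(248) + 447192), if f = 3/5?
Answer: 895102737108/5 ≈ 1.7902e+11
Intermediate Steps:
f = ⅗ (f = 3*(⅕) = ⅗ ≈ 0.60000)
Y(Z) = -Z/4
v = 83/20 (v = 4 - (-1)*3/(4*5) = 4 - 1*(-3/20) = 4 + 3/20 = 83/20 ≈ 4.1500)
j(a) = -77*a/20 (j(a) = a*(-8 + 83/20) = a*(-77/20) = -77*a/20)
(335218 + 65960)*(j(248) + 447192) = (335218 + 65960)*(-77/20*248 + 447192) = 401178*(-4774/5 + 447192) = 401178*(2231186/5) = 895102737108/5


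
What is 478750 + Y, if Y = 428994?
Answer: 907744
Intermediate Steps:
478750 + Y = 478750 + 428994 = 907744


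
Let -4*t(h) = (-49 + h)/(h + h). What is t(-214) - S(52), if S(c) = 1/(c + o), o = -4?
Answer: -56/321 ≈ -0.17445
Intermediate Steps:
S(c) = 1/(-4 + c) (S(c) = 1/(c - 4) = 1/(-4 + c))
t(h) = -(-49 + h)/(8*h) (t(h) = -(-49 + h)/(4*(h + h)) = -(-49 + h)/(4*(2*h)) = -(-49 + h)*1/(2*h)/4 = -(-49 + h)/(8*h))
t(-214) - S(52) = (⅛)*(49 - 1*(-214))/(-214) - 1/(-4 + 52) = (⅛)*(-1/214)*(49 + 214) - 1/48 = (⅛)*(-1/214)*263 - 1*1/48 = -263/1712 - 1/48 = -56/321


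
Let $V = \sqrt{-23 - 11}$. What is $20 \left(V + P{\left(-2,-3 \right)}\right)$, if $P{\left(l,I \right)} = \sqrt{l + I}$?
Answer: $20 i \left(\sqrt{5} + \sqrt{34}\right) \approx 161.34 i$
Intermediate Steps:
$V = i \sqrt{34}$ ($V = \sqrt{-34} = i \sqrt{34} \approx 5.8309 i$)
$P{\left(l,I \right)} = \sqrt{I + l}$
$20 \left(V + P{\left(-2,-3 \right)}\right) = 20 \left(i \sqrt{34} + \sqrt{-3 - 2}\right) = 20 \left(i \sqrt{34} + \sqrt{-5}\right) = 20 \left(i \sqrt{34} + i \sqrt{5}\right) = 20 \left(i \sqrt{5} + i \sqrt{34}\right) = 20 i \sqrt{5} + 20 i \sqrt{34}$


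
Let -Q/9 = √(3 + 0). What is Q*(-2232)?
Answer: 20088*√3 ≈ 34793.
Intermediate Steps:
Q = -9*√3 (Q = -9*√(3 + 0) = -9*√3 ≈ -15.588)
Q*(-2232) = -9*√3*(-2232) = 20088*√3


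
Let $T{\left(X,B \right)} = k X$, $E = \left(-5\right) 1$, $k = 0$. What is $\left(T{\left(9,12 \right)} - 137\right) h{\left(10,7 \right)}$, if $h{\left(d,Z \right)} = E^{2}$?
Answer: $-3425$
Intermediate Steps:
$E = -5$
$T{\left(X,B \right)} = 0$ ($T{\left(X,B \right)} = 0 X = 0$)
$h{\left(d,Z \right)} = 25$ ($h{\left(d,Z \right)} = \left(-5\right)^{2} = 25$)
$\left(T{\left(9,12 \right)} - 137\right) h{\left(10,7 \right)} = \left(0 - 137\right) 25 = \left(-137\right) 25 = -3425$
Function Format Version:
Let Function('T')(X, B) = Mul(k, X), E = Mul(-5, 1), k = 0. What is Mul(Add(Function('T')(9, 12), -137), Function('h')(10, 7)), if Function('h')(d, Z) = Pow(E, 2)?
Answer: -3425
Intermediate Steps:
E = -5
Function('T')(X, B) = 0 (Function('T')(X, B) = Mul(0, X) = 0)
Function('h')(d, Z) = 25 (Function('h')(d, Z) = Pow(-5, 2) = 25)
Mul(Add(Function('T')(9, 12), -137), Function('h')(10, 7)) = Mul(Add(0, -137), 25) = Mul(-137, 25) = -3425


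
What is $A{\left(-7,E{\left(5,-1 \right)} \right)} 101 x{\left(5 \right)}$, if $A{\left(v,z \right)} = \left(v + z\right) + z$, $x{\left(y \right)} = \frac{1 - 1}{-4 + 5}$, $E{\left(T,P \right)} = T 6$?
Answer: $0$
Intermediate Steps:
$E{\left(T,P \right)} = 6 T$
$x{\left(y \right)} = 0$ ($x{\left(y \right)} = \frac{0}{1} = 0 \cdot 1 = 0$)
$A{\left(v,z \right)} = v + 2 z$
$A{\left(-7,E{\left(5,-1 \right)} \right)} 101 x{\left(5 \right)} = \left(-7 + 2 \cdot 6 \cdot 5\right) 101 \cdot 0 = \left(-7 + 2 \cdot 30\right) 101 \cdot 0 = \left(-7 + 60\right) 101 \cdot 0 = 53 \cdot 101 \cdot 0 = 5353 \cdot 0 = 0$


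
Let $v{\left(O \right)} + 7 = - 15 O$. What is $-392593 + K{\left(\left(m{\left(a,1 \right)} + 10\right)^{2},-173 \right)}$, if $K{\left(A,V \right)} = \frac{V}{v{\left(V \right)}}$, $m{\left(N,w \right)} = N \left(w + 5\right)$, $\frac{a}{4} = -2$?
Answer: $- \frac{1016030857}{2588} \approx -3.9259 \cdot 10^{5}$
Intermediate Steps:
$a = -8$ ($a = 4 \left(-2\right) = -8$)
$m{\left(N,w \right)} = N \left(5 + w\right)$
$v{\left(O \right)} = -7 - 15 O$
$K{\left(A,V \right)} = \frac{V}{-7 - 15 V}$
$-392593 + K{\left(\left(m{\left(a,1 \right)} + 10\right)^{2},-173 \right)} = -392593 - - \frac{173}{7 + 15 \left(-173\right)} = -392593 - - \frac{173}{7 - 2595} = -392593 - - \frac{173}{-2588} = -392593 - \left(-173\right) \left(- \frac{1}{2588}\right) = -392593 - \frac{173}{2588} = - \frac{1016030857}{2588}$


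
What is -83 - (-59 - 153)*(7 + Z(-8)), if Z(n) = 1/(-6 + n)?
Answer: 9701/7 ≈ 1385.9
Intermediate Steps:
-83 - (-59 - 153)*(7 + Z(-8)) = -83 - (-59 - 153)*(7 + 1/(-6 - 8)) = -83 - (-212)*(7 + 1/(-14)) = -83 - (-212)*(7 - 1/14) = -83 - (-212)*97/14 = -83 - 1*(-10282/7) = -83 + 10282/7 = 9701/7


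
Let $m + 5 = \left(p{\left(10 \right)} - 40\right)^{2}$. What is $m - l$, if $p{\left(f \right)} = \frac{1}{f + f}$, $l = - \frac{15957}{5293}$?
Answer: $\frac{3374853293}{2117200} \approx 1594.0$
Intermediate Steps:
$l = - \frac{15957}{5293}$ ($l = \left(-15957\right) \frac{1}{5293} = - \frac{15957}{5293} \approx -3.0147$)
$p{\left(f \right)} = \frac{1}{2 f}$
$m = \frac{636401}{400}$ ($m = -5 + \left(\frac{1}{2 \cdot 10} - 40\right)^{2} = -5 + \left(\frac{1}{2} \cdot \frac{1}{10} - 40\right)^{2} = -5 + \left(\frac{1}{20} - 40\right)^{2} = -5 + \left(- \frac{799}{20}\right)^{2} = -5 + \frac{638401}{400} = \frac{636401}{400} \approx 1591.0$)
$m - l = \frac{636401}{400} - - \frac{15957}{5293} = \frac{636401}{400} + \frac{15957}{5293} = \frac{3374853293}{2117200}$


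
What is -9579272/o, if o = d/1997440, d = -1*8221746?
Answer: 9567010531840/4110873 ≈ 2.3272e+6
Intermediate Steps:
d = -8221746
o = -4110873/998720 (o = -8221746/1997440 = -8221746*1/1997440 = -4110873/998720 ≈ -4.1161)
-9579272/o = -9579272/(-4110873/998720) = -9579272*(-998720/4110873) = 9567010531840/4110873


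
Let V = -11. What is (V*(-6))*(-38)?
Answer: -2508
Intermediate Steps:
(V*(-6))*(-38) = -11*(-6)*(-38) = 66*(-38) = -2508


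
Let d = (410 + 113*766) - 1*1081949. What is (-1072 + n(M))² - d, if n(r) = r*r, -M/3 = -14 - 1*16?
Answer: 50387765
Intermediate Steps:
M = 90 (M = -3*(-14 - 1*16) = -3*(-14 - 16) = -3*(-30) = 90)
d = -994981 (d = (410 + 86558) - 1081949 = 86968 - 1081949 = -994981)
n(r) = r²
(-1072 + n(M))² - d = (-1072 + 90²)² - 1*(-994981) = (-1072 + 8100)² + 994981 = 7028² + 994981 = 49392784 + 994981 = 50387765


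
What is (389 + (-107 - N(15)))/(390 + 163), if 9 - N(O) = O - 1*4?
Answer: 284/553 ≈ 0.51356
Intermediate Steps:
N(O) = 13 - O (N(O) = 9 - (O - 1*4) = 9 - (O - 4) = 9 - (-4 + O) = 9 + (4 - O) = 13 - O)
(389 + (-107 - N(15)))/(390 + 163) = (389 + (-107 - (13 - 1*15)))/(390 + 163) = (389 + (-107 - (13 - 15)))/553 = (389 + (-107 - 1*(-2)))*(1/553) = (389 + (-107 + 2))*(1/553) = (389 - 105)*(1/553) = 284*(1/553) = 284/553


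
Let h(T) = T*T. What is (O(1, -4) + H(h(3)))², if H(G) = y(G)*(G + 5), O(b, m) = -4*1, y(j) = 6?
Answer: 6400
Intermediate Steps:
O(b, m) = -4
h(T) = T²
H(G) = 30 + 6*G (H(G) = 6*(G + 5) = 6*(5 + G) = 30 + 6*G)
(O(1, -4) + H(h(3)))² = (-4 + (30 + 6*3²))² = (-4 + (30 + 6*9))² = (-4 + (30 + 54))² = (-4 + 84)² = 80² = 6400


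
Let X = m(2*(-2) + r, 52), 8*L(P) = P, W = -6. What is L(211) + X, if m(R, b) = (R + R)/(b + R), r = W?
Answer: 4351/168 ≈ 25.899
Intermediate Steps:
r = -6
L(P) = P/8
m(R, b) = 2*R/(R + b) (m(R, b) = (2*R)/(R + b) = 2*R/(R + b))
X = -10/21 (X = 2*(2*(-2) - 6)/((2*(-2) - 6) + 52) = 2*(-4 - 6)/((-4 - 6) + 52) = 2*(-10)/(-10 + 52) = 2*(-10)/42 = 2*(-10)*(1/42) = -10/21 ≈ -0.47619)
L(211) + X = (⅛)*211 - 10/21 = 211/8 - 10/21 = 4351/168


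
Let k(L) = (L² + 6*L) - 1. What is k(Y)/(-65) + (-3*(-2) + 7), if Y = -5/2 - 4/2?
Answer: 3411/260 ≈ 13.119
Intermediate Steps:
Y = -9/2 (Y = -5*½ - 4*½ = -5/2 - 2 = -9/2 ≈ -4.5000)
k(L) = -1 + L² + 6*L
k(Y)/(-65) + (-3*(-2) + 7) = (-1 + (-9/2)² + 6*(-9/2))/(-65) + (-3*(-2) + 7) = (-1 + 81/4 - 27)*(-1/65) + (6 + 7) = -31/4*(-1/65) + 13 = 31/260 + 13 = 3411/260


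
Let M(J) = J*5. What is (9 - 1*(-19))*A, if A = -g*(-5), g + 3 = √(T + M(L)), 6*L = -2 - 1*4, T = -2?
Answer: -420 + 140*I*√7 ≈ -420.0 + 370.41*I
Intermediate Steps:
L = -1 (L = (-2 - 1*4)/6 = (-2 - 4)/6 = (⅙)*(-6) = -1)
M(J) = 5*J
g = -3 + I*√7 (g = -3 + √(-2 + 5*(-1)) = -3 + √(-2 - 5) = -3 + √(-7) = -3 + I*√7 ≈ -3.0 + 2.6458*I)
A = -15 + 5*I*√7 (A = -(-3 + I*√7)*(-5) = (3 - I*√7)*(-5) = -15 + 5*I*√7 ≈ -15.0 + 13.229*I)
(9 - 1*(-19))*A = (9 - 1*(-19))*(-15 + 5*I*√7) = (9 + 19)*(-15 + 5*I*√7) = 28*(-15 + 5*I*√7) = -420 + 140*I*√7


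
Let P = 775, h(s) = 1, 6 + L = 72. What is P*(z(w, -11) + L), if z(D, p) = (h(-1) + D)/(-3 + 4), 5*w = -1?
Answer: 51770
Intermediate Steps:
w = -⅕ (w = (⅕)*(-1) = -⅕ ≈ -0.20000)
L = 66 (L = -6 + 72 = 66)
z(D, p) = 1 + D (z(D, p) = (1 + D)/(-3 + 4) = (1 + D)/1 = (1 + D)*1 = 1 + D)
P*(z(w, -11) + L) = 775*((1 - ⅕) + 66) = 775*(⅘ + 66) = 775*(334/5) = 51770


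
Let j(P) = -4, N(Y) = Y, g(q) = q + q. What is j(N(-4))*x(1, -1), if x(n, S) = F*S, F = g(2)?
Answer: 16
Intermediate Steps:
g(q) = 2*q
F = 4 (F = 2*2 = 4)
x(n, S) = 4*S
j(N(-4))*x(1, -1) = -16*(-1) = -4*(-4) = 16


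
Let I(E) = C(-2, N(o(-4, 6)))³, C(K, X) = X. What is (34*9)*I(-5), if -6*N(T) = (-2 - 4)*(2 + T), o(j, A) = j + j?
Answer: -66096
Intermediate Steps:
o(j, A) = 2*j
N(T) = 2 + T (N(T) = -(-2 - 4)*(2 + T)/6 = -(-1)*(2 + T) = -(-12 - 6*T)/6 = 2 + T)
I(E) = -216 (I(E) = (2 + 2*(-4))³ = (2 - 8)³ = (-6)³ = -216)
(34*9)*I(-5) = (34*9)*(-216) = 306*(-216) = -66096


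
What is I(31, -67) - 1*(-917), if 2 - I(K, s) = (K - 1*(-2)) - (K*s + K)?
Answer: -1160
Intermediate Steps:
I(K, s) = K*s (I(K, s) = 2 - ((K - 1*(-2)) - (K*s + K)) = 2 - ((K + 2) - (K + K*s)) = 2 - ((2 + K) + (-K - K*s)) = 2 - (2 - K*s) = 2 + (-2 + K*s) = K*s)
I(31, -67) - 1*(-917) = 31*(-67) - 1*(-917) = -2077 + 917 = -1160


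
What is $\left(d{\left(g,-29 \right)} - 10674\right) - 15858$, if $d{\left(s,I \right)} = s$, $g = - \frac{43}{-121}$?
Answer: $- \frac{3210329}{121} \approx -26532.0$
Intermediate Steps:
$g = \frac{43}{121}$ ($g = \left(-43\right) \left(- \frac{1}{121}\right) = \frac{43}{121} \approx 0.35537$)
$\left(d{\left(g,-29 \right)} - 10674\right) - 15858 = \left(\frac{43}{121} - 10674\right) - 15858 = - \frac{1291511}{121} - 15858 = - \frac{3210329}{121}$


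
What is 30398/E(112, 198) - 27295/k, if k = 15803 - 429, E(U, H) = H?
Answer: 230967221/1522026 ≈ 151.75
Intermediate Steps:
k = 15374
30398/E(112, 198) - 27295/k = 30398/198 - 27295/15374 = 30398*(1/198) - 27295*1/15374 = 15199/99 - 27295/15374 = 230967221/1522026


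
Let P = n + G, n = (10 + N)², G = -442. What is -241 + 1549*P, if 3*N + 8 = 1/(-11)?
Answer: -655887542/1089 ≈ -6.0228e+5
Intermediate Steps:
N = -89/33 (N = -8/3 + (1/(-11))/3 = -8/3 + (1*(-1/11))/3 = -8/3 + (⅓)*(-1/11) = -8/3 - 1/33 = -89/33 ≈ -2.6970)
n = 58081/1089 (n = (10 - 89/33)² = (241/33)² = 58081/1089 ≈ 53.334)
P = -423257/1089 (P = 58081/1089 - 442 = -423257/1089 ≈ -388.67)
-241 + 1549*P = -241 + 1549*(-423257/1089) = -241 - 655625093/1089 = -655887542/1089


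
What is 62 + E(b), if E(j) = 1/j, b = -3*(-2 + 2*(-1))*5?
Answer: 3721/60 ≈ 62.017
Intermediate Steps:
b = 60 (b = -3*(-2 - 2)*5 = -3*(-4)*5 = 12*5 = 60)
62 + E(b) = 62 + 1/60 = 3721/60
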